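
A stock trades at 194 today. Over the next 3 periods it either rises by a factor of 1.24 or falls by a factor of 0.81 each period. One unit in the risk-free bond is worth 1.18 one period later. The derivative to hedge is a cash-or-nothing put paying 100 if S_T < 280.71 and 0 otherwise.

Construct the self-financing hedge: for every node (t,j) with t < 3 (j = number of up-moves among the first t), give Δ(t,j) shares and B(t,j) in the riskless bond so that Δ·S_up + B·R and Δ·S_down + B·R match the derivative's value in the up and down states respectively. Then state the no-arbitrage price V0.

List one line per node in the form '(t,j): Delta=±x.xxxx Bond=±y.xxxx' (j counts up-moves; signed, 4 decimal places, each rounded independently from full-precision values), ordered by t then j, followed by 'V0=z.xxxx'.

No-arbitrage ⇒ martingale measure with p* = (R−d)/(u−d) = 0.8605.
At expiry t=3: V(3,0)=100.0000, V(3,1)=100.0000, V(3,2)=100.0000, V(3,3)=0.0000
  t=2,j=0: stock 127.2834 → up 157.8314 (V=100.0000), down 103.0996 (V=100.0000). Price 84.7458; hedge Δ=0.0000, bond B=84.7458.
  t=2,j=1: stock 194.8536 → up 241.6185 (V=100.0000), down 157.8314 (V=100.0000). Price 84.7458; hedge Δ=0.0000, bond B=84.7458.
  t=2,j=2: stock 298.2944 → up 369.8851 (V=0.0000), down 241.6185 (V=100.0000). Price 11.8250; hedge Δ=-0.7796, bond B=244.3831.
  t=1,j=0: stock 157.1400 → up 194.8536 (V=84.7458), down 127.2834 (V=84.7458). Price 71.8184; hedge Δ=0.0000, bond B=71.8184.
  t=1,j=1: stock 240.5600 → up 298.2944 (V=11.8250), down 194.8536 (V=84.7458). Price 18.6441; hedge Δ=-0.7050, bond B=188.2272.
  t=0,j=0: stock 194.0000 → up 240.5600 (V=18.6441), down 157.1400 (V=71.8184). Price 22.0879; hedge Δ=-0.6374, bond B=145.7493.
Each (Δ,B) replicates both successor values, so the strategy is self-financing and V0 is arbitrage-free.

(0,0): Delta=-0.6374 Bond=145.7493
(1,0): Delta=0.0000 Bond=71.8184
(1,1): Delta=-0.7050 Bond=188.2272
(2,0): Delta=0.0000 Bond=84.7458
(2,1): Delta=0.0000 Bond=84.7458
(2,2): Delta=-0.7796 Bond=244.3831
V0=22.0879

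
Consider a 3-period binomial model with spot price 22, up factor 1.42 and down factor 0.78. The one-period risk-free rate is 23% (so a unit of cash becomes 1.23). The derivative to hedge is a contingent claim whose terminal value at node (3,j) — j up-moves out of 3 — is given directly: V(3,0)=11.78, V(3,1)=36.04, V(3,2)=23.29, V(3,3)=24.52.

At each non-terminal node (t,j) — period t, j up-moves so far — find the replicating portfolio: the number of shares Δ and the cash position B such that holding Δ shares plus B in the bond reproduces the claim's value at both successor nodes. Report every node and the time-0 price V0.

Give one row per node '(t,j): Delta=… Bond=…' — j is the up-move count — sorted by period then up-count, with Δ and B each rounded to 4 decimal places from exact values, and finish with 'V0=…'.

(0,0): Delta=-0.1210 Bond=16.5185
(1,0): Delta=-0.1305 Bond=20.4812
(1,1): Delta=-0.1187 Bond=20.2487
(2,0): Delta=2.8320 Bond=-14.4609
(2,1): Delta=-0.8176 Bond=41.9342
(2,2): Delta=0.0433 Bond=17.7162
V0=13.8574

Since d<R<u, set p* = (R−d)/(u−d) = 0.7031; price each node as the discounted p*-expectation of its children.
Payoff layer (t=3): V(3,0)=11.7800, V(3,1)=36.0400, V(3,2)=23.2900, V(3,3)=24.5200
Node (2,0) S=13.3848: V=(p*·36.0400+(1−p*)·11.7800)/1.23=23.4454; Δ=(36.0400−11.7800)/(19.0064−10.4401)=2.8320; B=V−Δ·S=-14.4609
Node (2,1) S=24.3672: V=(p*·23.2900+(1−p*)·36.0400)/1.23=22.0123; Δ=(23.2900−36.0400)/(34.6014−19.0064)=-0.8176; B=V−Δ·S=41.9342
Node (2,2) S=44.3608: V=(p*·24.5200+(1−p*)·23.2900)/1.23=19.6381; Δ=(24.5200−23.2900)/(62.9923−34.6014)=0.0433; B=V−Δ·S=17.7162
Node (1,0) S=17.1600: V=(p*·22.0123+(1−p*)·23.4454)/1.23=18.2421; Δ=(22.0123−23.4454)/(24.3672−13.3848)=-0.1305; B=V−Δ·S=20.4812
Node (1,1) S=31.2400: V=(p*·19.6381+(1−p*)·22.0123)/1.23=16.5390; Δ=(19.6381−22.0123)/(44.3608−24.3672)=-0.1187; B=V−Δ·S=20.2487
Node (0,0) S=22.0000: V=(p*·16.5390+(1−p*)·18.2421)/1.23=13.8574; Δ=(16.5390−18.2421)/(31.2400−17.1600)=-0.1210; B=V−Δ·S=16.5185
Check: Δ(0,0)·S0 + B(0,0) = 13.8574 = V0.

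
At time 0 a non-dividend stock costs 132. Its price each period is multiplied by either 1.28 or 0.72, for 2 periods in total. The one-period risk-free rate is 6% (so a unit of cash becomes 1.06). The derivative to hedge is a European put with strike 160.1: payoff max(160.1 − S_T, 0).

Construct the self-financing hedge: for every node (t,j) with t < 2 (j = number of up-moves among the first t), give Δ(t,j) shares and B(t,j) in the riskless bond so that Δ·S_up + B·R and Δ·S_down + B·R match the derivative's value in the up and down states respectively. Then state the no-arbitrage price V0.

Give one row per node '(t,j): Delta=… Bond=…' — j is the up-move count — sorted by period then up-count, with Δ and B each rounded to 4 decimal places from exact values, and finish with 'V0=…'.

No-arbitrage ⇒ martingale measure with p* = (R−d)/(u−d) = 0.6071.
Payoff layer (t=2): V(2,0)=91.6712, V(2,1)=38.4488, V(2,2)=0.0000
  t=1,j=0: stock 95.0400 → up 121.6512 (V=38.4488), down 68.4288 (V=91.6712). Price 55.9977; hedge Δ=-1.0000, bond B=151.0377.
  t=1,j=1: stock 168.9600 → up 216.2688 (V=0.0000), down 121.6512 (V=38.4488). Price 14.2499; hedge Δ=-0.4064, bond B=82.9085.
  t=0,j=0: stock 132.0000 → up 168.9600 (V=14.2499), down 95.0400 (V=55.9977). Price 28.9159; hedge Δ=-0.5648, bond B=103.4656.
Root portfolio cost Δ·132+B reproduces V0=28.9159.

(0,0): Delta=-0.5648 Bond=103.4656
(1,0): Delta=-1.0000 Bond=151.0377
(1,1): Delta=-0.4064 Bond=82.9085
V0=28.9159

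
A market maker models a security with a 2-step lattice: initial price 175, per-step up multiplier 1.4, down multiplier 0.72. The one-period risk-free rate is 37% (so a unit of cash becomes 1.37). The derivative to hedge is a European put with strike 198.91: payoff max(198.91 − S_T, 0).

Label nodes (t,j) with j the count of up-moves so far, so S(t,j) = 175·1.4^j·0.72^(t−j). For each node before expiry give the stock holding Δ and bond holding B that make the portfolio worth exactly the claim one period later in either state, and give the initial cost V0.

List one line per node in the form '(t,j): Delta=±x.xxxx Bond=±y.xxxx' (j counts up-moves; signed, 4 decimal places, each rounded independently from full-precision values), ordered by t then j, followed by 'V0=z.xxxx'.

Under the risk-neutral measure, an up-move has probability p* = (R−d)/(u−d) = 0.9559 and values discount at R = 1.37.
Payoff layer (t=2): V(2,0)=108.1900, V(2,1)=22.5100, V(2,2)=0.0000
Node (1,0) S=126.0000: V=(p*·22.5100+(1−p*)·108.1900)/1.37=19.1898; Δ=(22.5100−108.1900)/(176.4000−90.7200)=-1.0000; B=V−Δ·S=145.1898
Node (1,1) S=245.0000: V=(p*·0.0000+(1−p*)·22.5100)/1.37=0.7249; Δ=(0.0000−22.5100)/(343.0000−176.4000)=-0.1351; B=V−Δ·S=33.8278
Node (0,0) S=175.0000: V=(p*·0.7249+(1−p*)·19.1898)/1.37=1.1237; Δ=(0.7249−19.1898)/(245.0000−126.0000)=-0.1552; B=V−Δ·S=28.2780
Root portfolio cost Δ·175+B reproduces V0=1.1237.

(0,0): Delta=-0.1552 Bond=28.2780
(1,0): Delta=-1.0000 Bond=145.1898
(1,1): Delta=-0.1351 Bond=33.8278
V0=1.1237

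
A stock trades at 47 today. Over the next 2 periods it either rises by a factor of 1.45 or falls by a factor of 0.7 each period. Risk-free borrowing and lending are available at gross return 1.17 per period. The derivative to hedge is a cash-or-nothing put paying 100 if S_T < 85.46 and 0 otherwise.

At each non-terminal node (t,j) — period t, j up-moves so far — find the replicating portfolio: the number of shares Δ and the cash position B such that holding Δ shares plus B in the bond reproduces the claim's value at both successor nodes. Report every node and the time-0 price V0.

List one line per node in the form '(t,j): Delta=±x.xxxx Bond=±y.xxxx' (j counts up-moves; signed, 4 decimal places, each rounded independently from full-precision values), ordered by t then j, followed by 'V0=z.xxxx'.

Under the risk-neutral measure, an up-move has probability p* = (R−d)/(u−d) = 0.6267 and values discount at R = 1.17.
Terminal payoffs: V(2,0)=100.0000, V(2,1)=100.0000, V(2,2)=0.0000
Node (1,0) S=32.9000: V=(p*·100.0000+(1−p*)·100.0000)/1.17=85.4701; Δ=(100.0000−100.0000)/(47.7050−23.0300)=0.0000; B=V−Δ·S=85.4701
Node (1,1) S=68.1500: V=(p*·0.0000+(1−p*)·100.0000)/1.17=31.9088; Δ=(0.0000−100.0000)/(98.8175−47.7050)=-1.9565; B=V−Δ·S=165.2422
Node (0,0) S=47.0000: V=(p*·31.9088+(1−p*)·85.4701)/1.17=44.3633; Δ=(31.9088−85.4701)/(68.1500−32.9000)=-1.5195; B=V−Δ·S=115.7783
Root portfolio cost Δ·47+B reproduces V0=44.3633.

(0,0): Delta=-1.5195 Bond=115.7783
(1,0): Delta=0.0000 Bond=85.4701
(1,1): Delta=-1.9565 Bond=165.2422
V0=44.3633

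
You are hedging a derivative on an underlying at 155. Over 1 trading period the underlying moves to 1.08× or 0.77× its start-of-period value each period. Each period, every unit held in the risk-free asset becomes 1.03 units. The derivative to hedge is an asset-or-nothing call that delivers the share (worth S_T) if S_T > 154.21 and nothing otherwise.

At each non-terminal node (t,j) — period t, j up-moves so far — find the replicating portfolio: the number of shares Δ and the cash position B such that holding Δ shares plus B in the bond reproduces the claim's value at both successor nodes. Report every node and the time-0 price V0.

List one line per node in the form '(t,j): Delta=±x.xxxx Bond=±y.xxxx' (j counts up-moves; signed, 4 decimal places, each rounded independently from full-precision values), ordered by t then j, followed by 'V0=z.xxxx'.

(0,0): Delta=3.4839 Bond=-403.6893
V0=136.3107

Since d<R<u, set p* = (R−d)/(u−d) = 0.8387; price each node as the discounted p*-expectation of its children.
Terminal values V(1,·): V(1,0)=0.0000, V(1,1)=167.4000
  t=0,j=0: stock 155.0000 → up 167.4000 (V=167.4000), down 119.3500 (V=0.0000). Price 136.3107; hedge Δ=3.4839, bond B=-403.6893.
Root portfolio cost Δ·155+B reproduces V0=136.3107.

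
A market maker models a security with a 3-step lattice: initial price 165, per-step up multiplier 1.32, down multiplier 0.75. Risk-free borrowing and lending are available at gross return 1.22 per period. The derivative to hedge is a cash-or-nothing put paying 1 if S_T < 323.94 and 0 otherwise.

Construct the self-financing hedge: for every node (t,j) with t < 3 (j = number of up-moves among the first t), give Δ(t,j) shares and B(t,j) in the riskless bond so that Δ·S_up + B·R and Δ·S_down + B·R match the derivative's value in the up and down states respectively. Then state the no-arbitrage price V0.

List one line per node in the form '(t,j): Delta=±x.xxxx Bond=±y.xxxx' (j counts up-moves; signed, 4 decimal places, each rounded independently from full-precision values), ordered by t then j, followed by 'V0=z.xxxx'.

Since d<R<u, set p* = (R−d)/(u−d) = 0.8246; price each node as the discounted p*-expectation of its children.
Payoff layer (t=3): V(3,0)=1.0000, V(3,1)=1.0000, V(3,2)=1.0000, V(3,3)=0.0000
(2,0): S=92.8125. Δ = (V_up−V_dn)/(S_up−S_dn) = (1.0000−1.0000)/(122.5125−69.6094) = 0.0000. V = [p*·1.0000 + (1−p*)·1.0000]/1.22 = 0.8197. B = V − Δ·S = 0.8197.
(2,1): S=163.3500. Δ = (V_up−V_dn)/(S_up−S_dn) = (1.0000−1.0000)/(215.6220−122.5125) = 0.0000. V = [p*·1.0000 + (1−p*)·1.0000]/1.22 = 0.8197. B = V − Δ·S = 0.8197.
(2,2): S=287.4960. Δ = (V_up−V_dn)/(S_up−S_dn) = (0.0000−1.0000)/(379.4947−215.6220) = -0.0061. V = [p*·0.0000 + (1−p*)·1.0000]/1.22 = 0.1438. B = V − Δ·S = 1.8982.
(1,0): S=123.7500. Δ = (V_up−V_dn)/(S_up−S_dn) = (0.8197−0.8197)/(163.3500−92.8125) = 0.0000. V = [p*·0.8197 + (1−p*)·0.8197]/1.22 = 0.6719. B = V − Δ·S = 0.6719.
(1,1): S=217.8000. Δ = (V_up−V_dn)/(S_up−S_dn) = (0.1438−0.8197)/(287.4960−163.3500) = -0.0054. V = [p*·0.1438 + (1−p*)·0.8197]/1.22 = 0.2151. B = V − Δ·S = 1.4008.
(0,0): S=165.0000. Δ = (V_up−V_dn)/(S_up−S_dn) = (0.2151−0.6719)/(217.8000−123.7500) = -0.0049. V = [p*·0.2151 + (1−p*)·0.6719]/1.22 = 0.2420. B = V − Δ·S = 1.0434.
Self-financing check: at every node Δ·S+B equals the discounted successor values.

(0,0): Delta=-0.0049 Bond=1.0434
(1,0): Delta=0.0000 Bond=0.6719
(1,1): Delta=-0.0054 Bond=1.4008
(2,0): Delta=0.0000 Bond=0.8197
(2,1): Delta=0.0000 Bond=0.8197
(2,2): Delta=-0.0061 Bond=1.8982
V0=0.2420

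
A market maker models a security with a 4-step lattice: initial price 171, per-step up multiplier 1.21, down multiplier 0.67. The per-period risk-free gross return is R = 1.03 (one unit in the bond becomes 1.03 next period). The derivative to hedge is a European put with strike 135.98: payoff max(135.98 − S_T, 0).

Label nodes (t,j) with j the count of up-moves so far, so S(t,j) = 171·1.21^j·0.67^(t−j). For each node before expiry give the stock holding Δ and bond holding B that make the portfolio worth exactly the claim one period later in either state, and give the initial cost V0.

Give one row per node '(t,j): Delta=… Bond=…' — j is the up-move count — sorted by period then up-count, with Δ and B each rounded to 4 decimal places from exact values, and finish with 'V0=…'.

Risk-neutral probability p* = (R−d)/(u−d) = (1.03−0.67)/(1.21−0.67) = 0.6667.
Terminal payoffs: V(4,0)=101.5216, V(4,1)=73.7491, V(4,2)=23.5929, V(4,3)=0.0000, V(4,4)=0.0000
Node (3,0) S=51.4305: V=(p*·73.7491+(1−p*)·101.5216)/1.03=80.5889; Δ=(73.7491−101.5216)/(62.2309−34.4584)=-1.0000; B=V−Δ·S=132.0194
Node (3,1) S=92.8819: V=(p*·23.5929+(1−p*)·73.7491)/1.03=39.1375; Δ=(23.5929−73.7491)/(112.3871−62.2309)=-1.0000; B=V−Δ·S=132.0194
Node (3,2) S=167.7419: V=(p*·0.0000+(1−p*)·23.5929)/1.03=7.6352; Δ=(0.0000−23.5929)/(202.9677−112.3871)=-0.2605; B=V−Δ·S=51.3258
Node (3,3) S=302.9369: V=(p*·0.0000+(1−p*)·0.0000)/1.03=0.0000; Δ=(0.0000−0.0000)/(366.5537−202.9677)=0.0000; B=V−Δ·S=0.0000
Node (2,0) S=76.7619: V=(p*·39.1375+(1−p*)·80.5889)/1.03=51.4123; Δ=(39.1375−80.5889)/(92.8819−51.4305)=-1.0000; B=V−Δ·S=128.1742
Node (2,1) S=138.6297: V=(p*·7.6352+(1−p*)·39.1375)/1.03=17.6078; Δ=(7.6352−39.1375)/(167.7419−92.8819)=-0.4208; B=V−Δ·S=75.9453
Node (2,2) S=250.3611: V=(p*·0.0000+(1−p*)·7.6352)/1.03=2.4710; Δ=(0.0000−7.6352)/(302.9369−167.7419)=-0.0565; B=V−Δ·S=16.6103
Node (1,0) S=114.5700: V=(p*·17.6078+(1−p*)·51.4123)/1.03=28.0349; Δ=(17.6078−51.4123)/(138.6297−76.7619)=-0.5464; B=V−Δ·S=90.6359
Node (1,1) S=206.9100: V=(p*·2.4710+(1−p*)·17.6078)/1.03=7.2976; Δ=(2.4710−17.6078)/(250.3611−138.6297)=-0.1355; B=V−Δ·S=35.3288
Node (0,0) S=171.0000: V=(p*·7.2976+(1−p*)·28.0349)/1.03=13.7962; Δ=(7.2976−28.0349)/(206.9100−114.5700)=-0.2246; B=V−Δ·S=52.1985
Self-financing check: at every node Δ·S+B equals the discounted successor values.

(0,0): Delta=-0.2246 Bond=52.1985
(1,0): Delta=-0.5464 Bond=90.6359
(1,1): Delta=-0.1355 Bond=35.3288
(2,0): Delta=-1.0000 Bond=128.1742
(2,1): Delta=-0.4208 Bond=75.9453
(2,2): Delta=-0.0565 Bond=16.6103
(3,0): Delta=-1.0000 Bond=132.0194
(3,1): Delta=-1.0000 Bond=132.0194
(3,2): Delta=-0.2605 Bond=51.3258
(3,3): Delta=0.0000 Bond=0.0000
V0=13.7962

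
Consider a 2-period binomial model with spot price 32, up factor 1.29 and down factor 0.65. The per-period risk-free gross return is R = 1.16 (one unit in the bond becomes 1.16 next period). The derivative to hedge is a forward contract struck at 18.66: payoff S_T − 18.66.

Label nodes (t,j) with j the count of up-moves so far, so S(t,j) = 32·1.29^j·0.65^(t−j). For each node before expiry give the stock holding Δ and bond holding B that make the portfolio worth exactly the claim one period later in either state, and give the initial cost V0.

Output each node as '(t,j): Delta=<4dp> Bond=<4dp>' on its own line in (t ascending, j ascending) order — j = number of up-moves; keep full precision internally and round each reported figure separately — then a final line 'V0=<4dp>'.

Since d<R<u, set p* = (R−d)/(u−d) = 0.7969; price each node as the discounted p*-expectation of its children.
Terminal payoffs: V(2,0)=-5.1400, V(2,1)=8.1720, V(2,2)=34.5912
  t=1,j=0: stock 20.8000 → up 26.8320 (V=8.1720), down 13.5200 (V=-5.1400). Price 4.7138; hedge Δ=1.0000, bond B=-16.0862.
  t=1,j=1: stock 41.2800 → up 53.2512 (V=34.5912), down 26.8320 (V=8.1720). Price 25.1938; hedge Δ=1.0000, bond B=-16.0862.
  t=0,j=0: stock 32.0000 → up 41.2800 (V=25.1938), down 20.8000 (V=4.7138). Price 18.1326; hedge Δ=1.0000, bond B=-13.8674.
Self-financing check: at every node Δ·S+B equals the discounted successor values.

(0,0): Delta=1.0000 Bond=-13.8674
(1,0): Delta=1.0000 Bond=-16.0862
(1,1): Delta=1.0000 Bond=-16.0862
V0=18.1326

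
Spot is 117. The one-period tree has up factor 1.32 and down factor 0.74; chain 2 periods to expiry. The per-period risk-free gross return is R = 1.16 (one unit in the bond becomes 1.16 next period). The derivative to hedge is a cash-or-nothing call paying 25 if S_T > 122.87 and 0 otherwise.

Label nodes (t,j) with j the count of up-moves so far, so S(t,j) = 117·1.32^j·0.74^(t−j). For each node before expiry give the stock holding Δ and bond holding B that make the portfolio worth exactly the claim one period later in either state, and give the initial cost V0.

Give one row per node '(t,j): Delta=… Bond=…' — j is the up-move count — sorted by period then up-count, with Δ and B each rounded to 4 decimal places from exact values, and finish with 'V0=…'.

Risk-neutral probability p* = (R−d)/(u−d) = (1.16−0.74)/(1.32−0.74) = 0.7241.
Terminal values V(2,·): V(2,0)=0.0000, V(2,1)=0.0000, V(2,2)=25.0000
Node (1,0) S=86.5800: V=(p*·0.0000+(1−p*)·0.0000)/1.16=0.0000; Δ=(0.0000−0.0000)/(114.2856−64.0692)=0.0000; B=V−Δ·S=0.0000
Node (1,1) S=154.4400: V=(p*·25.0000+(1−p*)·0.0000)/1.16=15.6064; Δ=(25.0000−0.0000)/(203.8608−114.2856)=0.2791; B=V−Δ·S=-27.4970
Node (0,0) S=117.0000: V=(p*·15.6064+(1−p*)·0.0000)/1.16=9.7424; Δ=(15.6064−0.0000)/(154.4400−86.5800)=0.2300; B=V−Δ·S=-17.1652
Self-financing check: at every node Δ·S+B equals the discounted successor values.

(0,0): Delta=0.2300 Bond=-17.1652
(1,0): Delta=0.0000 Bond=0.0000
(1,1): Delta=0.2791 Bond=-27.4970
V0=9.7424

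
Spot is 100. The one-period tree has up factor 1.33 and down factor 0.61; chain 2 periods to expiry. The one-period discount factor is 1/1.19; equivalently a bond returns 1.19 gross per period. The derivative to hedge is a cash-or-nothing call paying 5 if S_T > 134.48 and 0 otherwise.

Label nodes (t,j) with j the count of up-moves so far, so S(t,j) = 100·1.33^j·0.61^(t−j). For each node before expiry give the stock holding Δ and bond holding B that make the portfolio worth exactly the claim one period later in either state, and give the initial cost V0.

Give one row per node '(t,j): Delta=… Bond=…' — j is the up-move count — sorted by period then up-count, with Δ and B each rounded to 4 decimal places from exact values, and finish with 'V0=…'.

Since d<R<u, set p* = (R−d)/(u−d) = 0.8056; price each node as the discounted p*-expectation of its children.
Terminal payoffs: V(2,0)=0.0000, V(2,1)=0.0000, V(2,2)=5.0000
  t=1,j=0: stock 61.0000 → up 81.1300 (V=0.0000), down 37.2100 (V=0.0000). Price 0.0000; hedge Δ=0.0000, bond B=0.0000.
  t=1,j=1: stock 133.0000 → up 176.8900 (V=5.0000), down 81.1300 (V=0.0000). Price 3.3847; hedge Δ=0.0522, bond B=-3.5598.
  t=0,j=0: stock 100.0000 → up 133.0000 (V=3.3847), down 61.0000 (V=0.0000). Price 2.2912; hedge Δ=0.0470, bond B=-2.4097.
The time-0 hedge costs 2.2912, which is the no-arbitrage price.

(0,0): Delta=0.0470 Bond=-2.4097
(1,0): Delta=0.0000 Bond=0.0000
(1,1): Delta=0.0522 Bond=-3.5598
V0=2.2912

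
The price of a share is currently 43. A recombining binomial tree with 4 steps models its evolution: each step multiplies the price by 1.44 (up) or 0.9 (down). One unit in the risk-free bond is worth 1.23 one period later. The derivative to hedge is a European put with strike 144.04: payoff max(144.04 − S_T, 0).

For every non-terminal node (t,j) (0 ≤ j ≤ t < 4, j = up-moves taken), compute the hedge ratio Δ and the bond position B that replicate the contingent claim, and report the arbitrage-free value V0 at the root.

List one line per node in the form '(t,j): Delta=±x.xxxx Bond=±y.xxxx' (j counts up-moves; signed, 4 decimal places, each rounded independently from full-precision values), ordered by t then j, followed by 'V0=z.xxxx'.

Under the risk-neutral measure, an up-move has probability p* = (R−d)/(u−d) = 0.6111 and values discount at R = 1.23.
Terminal values V(4,·): V(4,0)=115.8277, V(4,1)=98.9003, V(4,2)=71.8165, V(4,3)=28.4824, V(4,4)=0.0000
Node (3,0) S=31.3470: V=(p*·98.9003+(1−p*)·115.8277)/1.23=85.7587; Δ=(98.9003−115.8277)/(45.1397−28.2123)=-1.0000; B=V−Δ·S=117.1057
Node (3,1) S=50.1552: V=(p*·71.8165+(1−p*)·98.9003)/1.23=66.9505; Δ=(71.8165−98.9003)/(72.2235−45.1397)=-1.0000; B=V−Δ·S=117.1057
Node (3,2) S=80.2483: V=(p*·28.4824+(1−p*)·71.8165)/1.23=36.8574; Δ=(28.4824−71.8165)/(115.5576−72.2235)=-1.0000; B=V−Δ·S=117.1057
Node (3,3) S=128.3973: V=(p*·0.0000+(1−p*)·28.4824)/1.23=9.0053; Δ=(0.0000−28.4824)/(184.8921−115.5576)=-0.4108; B=V−Δ·S=61.7505
Node (2,0) S=34.8300: V=(p*·66.9505+(1−p*)·85.7587)/1.23=60.3779; Δ=(66.9505−85.7587)/(50.1552−31.3470)=-1.0000; B=V−Δ·S=95.2079
Node (2,1) S=55.7280: V=(p*·36.8574+(1−p*)·66.9505)/1.23=39.4799; Δ=(36.8574−66.9505)/(80.2483−50.1552)=-1.0000; B=V−Δ·S=95.2079
Node (2,2) S=89.1648: V=(p*·9.0053+(1−p*)·36.8574)/1.23=16.1274; Δ=(9.0053−36.8574)/(128.3973−80.2483)=-0.5785; B=V−Δ·S=67.7053
Node (1,0) S=38.7000: V=(p*·39.4799+(1−p*)·60.3779)/1.23=38.7048; Δ=(39.4799−60.3779)/(55.7280−34.8300)=-1.0000; B=V−Δ·S=77.4048
Node (1,1) S=61.9200: V=(p*·16.1274+(1−p*)·39.4799)/1.23=20.4950; Δ=(16.1274−39.4799)/(89.1648−55.7280)=-0.6984; B=V−Δ·S=63.7404
Node (0,0) S=43.0000: V=(p*·20.4950+(1−p*)·38.7048)/1.23=22.4200; Δ=(20.4950−38.7048)/(61.9200−38.7000)=-0.7842; B=V−Δ·S=56.1418
Each (Δ,B) replicates both successor values, so the strategy is self-financing and V0 is arbitrage-free.

(0,0): Delta=-0.7842 Bond=56.1418
(1,0): Delta=-1.0000 Bond=77.4048
(1,1): Delta=-0.6984 Bond=63.7404
(2,0): Delta=-1.0000 Bond=95.2079
(2,1): Delta=-1.0000 Bond=95.2079
(2,2): Delta=-0.5785 Bond=67.7053
(3,0): Delta=-1.0000 Bond=117.1057
(3,1): Delta=-1.0000 Bond=117.1057
(3,2): Delta=-1.0000 Bond=117.1057
(3,3): Delta=-0.4108 Bond=61.7505
V0=22.4200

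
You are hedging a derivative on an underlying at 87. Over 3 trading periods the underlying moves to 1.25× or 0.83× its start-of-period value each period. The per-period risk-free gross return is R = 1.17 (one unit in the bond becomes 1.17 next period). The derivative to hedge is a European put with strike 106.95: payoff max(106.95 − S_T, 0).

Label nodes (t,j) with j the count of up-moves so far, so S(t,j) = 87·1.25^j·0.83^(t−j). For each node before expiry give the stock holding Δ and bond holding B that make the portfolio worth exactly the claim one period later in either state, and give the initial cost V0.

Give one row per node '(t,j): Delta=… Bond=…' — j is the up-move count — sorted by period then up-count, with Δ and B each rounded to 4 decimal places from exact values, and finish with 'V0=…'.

Under the risk-neutral measure, an up-move has probability p* = (R−d)/(u−d) = 0.8095 and values discount at R = 1.17.
Terminal values V(3,·): V(3,0)=57.2045, V(3,1)=32.0321, V(3,2)=0.0000, V(3,3)=0.0000
(2,0): S=59.9343. Δ = (V_up−V_dn)/(S_up−S_dn) = (32.0321−57.2045)/(74.9179−49.7455) = -1.0000. V = [p*·32.0321 + (1−p*)·57.2045]/1.17 = 31.4760. B = V − Δ·S = 91.4103.
(2,1): S=90.2625. Δ = (V_up−V_dn)/(S_up−S_dn) = (0.0000−32.0321)/(112.8281−74.9179) = -0.8449. V = [p*·0.0000 + (1−p*)·32.0321]/1.17 = 5.2148. B = V − Δ·S = 81.4818.
(2,2): S=135.9375. Δ = (V_up−V_dn)/(S_up−S_dn) = (0.0000−0.0000)/(169.9219−112.8281) = 0.0000. V = [p*·0.0000 + (1−p*)·0.0000]/1.17 = 0.0000. B = V − Δ·S = 0.0000.
(1,0): S=72.2100. Δ = (V_up−V_dn)/(S_up−S_dn) = (5.2148−31.4760)/(90.2625−59.9343) = -0.8659. V = [p*·5.2148 + (1−p*)·31.4760]/1.17 = 8.7324. B = V − Δ·S = 71.2589.
(1,1): S=108.7500. Δ = (V_up−V_dn)/(S_up−S_dn) = (0.0000−5.2148)/(135.9375−90.2625) = -0.1142. V = [p*·0.0000 + (1−p*)·5.2148]/1.17 = 0.8490. B = V − Δ·S = 13.2653.
(0,0): S=87.0000. Δ = (V_up−V_dn)/(S_up−S_dn) = (0.8490−8.7324)/(108.7500−72.2100) = -0.2157. V = [p*·0.8490 + (1−p*)·8.7324]/1.17 = 2.0090. B = V − Δ·S = 20.7792.
Each (Δ,B) replicates both successor values, so the strategy is self-financing and V0 is arbitrage-free.

(0,0): Delta=-0.2157 Bond=20.7792
(1,0): Delta=-0.8659 Bond=71.2589
(1,1): Delta=-0.1142 Bond=13.2653
(2,0): Delta=-1.0000 Bond=91.4103
(2,1): Delta=-0.8449 Bond=81.4818
(2,2): Delta=0.0000 Bond=0.0000
V0=2.0090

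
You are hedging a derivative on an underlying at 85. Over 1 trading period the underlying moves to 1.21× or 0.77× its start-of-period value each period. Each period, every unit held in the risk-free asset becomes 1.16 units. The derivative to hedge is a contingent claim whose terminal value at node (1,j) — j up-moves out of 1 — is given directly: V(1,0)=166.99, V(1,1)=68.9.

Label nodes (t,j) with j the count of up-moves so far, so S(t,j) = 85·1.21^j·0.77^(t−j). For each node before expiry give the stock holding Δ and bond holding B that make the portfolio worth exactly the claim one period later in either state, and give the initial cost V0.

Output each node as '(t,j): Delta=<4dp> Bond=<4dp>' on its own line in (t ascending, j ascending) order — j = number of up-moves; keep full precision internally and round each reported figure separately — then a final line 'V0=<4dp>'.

Risk-neutral probability p* = (R−d)/(u−d) = (1.16−0.77)/(1.21−0.77) = 0.8864.
Payoff layer (t=1): V(1,0)=166.9900, V(1,1)=68.9000
  t=0,j=0: stock 85.0000 → up 102.8500 (V=68.9000), down 65.4500 (V=166.9900). Price 69.0057; hedge Δ=-2.6227, bond B=291.9375.
Root portfolio cost Δ·85+B reproduces V0=69.0057.

(0,0): Delta=-2.6227 Bond=291.9375
V0=69.0057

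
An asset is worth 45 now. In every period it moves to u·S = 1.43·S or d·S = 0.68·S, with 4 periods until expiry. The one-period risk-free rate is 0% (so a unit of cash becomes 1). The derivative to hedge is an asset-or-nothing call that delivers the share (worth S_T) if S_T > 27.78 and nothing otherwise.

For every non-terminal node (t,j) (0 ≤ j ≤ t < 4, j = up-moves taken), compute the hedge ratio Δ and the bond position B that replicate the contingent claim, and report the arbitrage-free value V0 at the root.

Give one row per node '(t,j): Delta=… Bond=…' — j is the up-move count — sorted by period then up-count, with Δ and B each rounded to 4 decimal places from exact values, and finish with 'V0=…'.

Under the risk-neutral measure, an up-move has probability p* = (R−d)/(u−d) = 0.4267 and values discount at R = 1.
Payoff layer (t=4): V(4,0)=0.0000, V(4,1)=0.0000, V(4,2)=42.5503, V(4,3)=89.4807, V(4,4)=188.1727
Node (3,0) S=14.1494: V=(p*·0.0000+(1−p*)·0.0000)/1=0.0000; Δ=(0.0000−0.0000)/(20.2337−9.6216)=0.0000; B=V−Δ·S=0.0000
Node (3,1) S=29.7554: V=(p*·42.5503+(1−p*)·0.0000)/1=18.1548; Δ=(42.5503−0.0000)/(42.5503−20.2337)=1.9067; B=V−Δ·S=-38.5789
Node (3,2) S=62.5739: V=(p*·89.4807+(1−p*)·42.5503)/1=62.5739; Δ=(89.4807−42.5503)/(89.4807−42.5503)=1.0000; B=V−Δ·S=0.0000
Node (3,3) S=131.5893: V=(p*·188.1727+(1−p*)·89.4807)/1=131.5893; Δ=(188.1727−89.4807)/(188.1727−89.4807)=1.0000; B=V−Δ·S=0.0000
Node (2,0) S=20.8080: V=(p*·18.1548+(1−p*)·0.0000)/1=7.7460; Δ=(18.1548−0.0000)/(29.7554−14.1494)=1.1633; B=V−Δ·S=-16.4603
Node (2,1) S=43.7580: V=(p*·62.5739+(1−p*)·18.1548)/1=37.1070; Δ=(62.5739−18.1548)/(62.5739−29.7554)=1.3535; B=V−Δ·S=-22.1186
Node (2,2) S=92.0205: V=(p*·131.5893+(1−p*)·62.5739)/1=92.0205; Δ=(131.5893−62.5739)/(131.5893−62.5739)=1.0000; B=V−Δ·S=0.0000
Node (1,0) S=30.6000: V=(p*·37.1070+(1−p*)·7.7460)/1=20.2734; Δ=(37.1070−7.7460)/(43.7580−20.8080)=1.2793; B=V−Δ·S=-18.8745
Node (1,1) S=64.3500: V=(p*·92.0205+(1−p*)·37.1070)/1=60.5367; Δ=(92.0205−37.1070)/(92.0205−43.7580)=1.1378; B=V−Δ·S=-12.6813
Node (0,0) S=45.0000: V=(p*·60.5367+(1−p*)·20.2734)/1=37.4524; Δ=(60.5367−20.2734)/(64.3500−30.6000)=1.1930; B=V−Δ·S=-16.2321
Root portfolio cost Δ·45+B reproduces V0=37.4524.

(0,0): Delta=1.1930 Bond=-16.2321
(1,0): Delta=1.2793 Bond=-18.8745
(1,1): Delta=1.1378 Bond=-12.6813
(2,0): Delta=1.1633 Bond=-16.4603
(2,1): Delta=1.3535 Bond=-22.1186
(2,2): Delta=1.0000 Bond=0.0000
(3,0): Delta=0.0000 Bond=0.0000
(3,1): Delta=1.9067 Bond=-38.5789
(3,2): Delta=1.0000 Bond=0.0000
(3,3): Delta=1.0000 Bond=0.0000
V0=37.4524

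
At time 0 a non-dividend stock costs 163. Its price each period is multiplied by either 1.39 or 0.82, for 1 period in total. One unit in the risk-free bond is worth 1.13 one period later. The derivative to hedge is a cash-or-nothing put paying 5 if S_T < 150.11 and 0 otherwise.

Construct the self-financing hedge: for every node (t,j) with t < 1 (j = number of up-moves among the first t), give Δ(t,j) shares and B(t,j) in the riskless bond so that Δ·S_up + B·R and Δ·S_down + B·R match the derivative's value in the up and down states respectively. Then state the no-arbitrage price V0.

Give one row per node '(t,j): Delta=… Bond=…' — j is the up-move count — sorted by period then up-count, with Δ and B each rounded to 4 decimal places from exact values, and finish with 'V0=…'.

No-arbitrage ⇒ martingale measure with p* = (R−d)/(u−d) = 0.5439.
Terminal payoffs: V(1,0)=5.0000, V(1,1)=0.0000
  t=0,j=0: stock 163.0000 → up 226.5700 (V=0.0000), down 133.6600 (V=5.0000). Price 2.0183; hedge Δ=-0.0538, bond B=10.7902.
Root portfolio cost Δ·163+B reproduces V0=2.0183.

(0,0): Delta=-0.0538 Bond=10.7902
V0=2.0183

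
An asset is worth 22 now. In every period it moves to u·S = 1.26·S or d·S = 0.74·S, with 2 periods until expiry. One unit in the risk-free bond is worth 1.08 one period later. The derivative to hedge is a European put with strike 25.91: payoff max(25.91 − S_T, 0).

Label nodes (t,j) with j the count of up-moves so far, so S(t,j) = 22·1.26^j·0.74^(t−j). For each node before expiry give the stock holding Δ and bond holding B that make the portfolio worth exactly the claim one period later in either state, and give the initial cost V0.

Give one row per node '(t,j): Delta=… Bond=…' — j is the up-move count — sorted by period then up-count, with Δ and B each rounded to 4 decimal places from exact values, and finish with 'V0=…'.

The replicating-portfolio and risk-neutral prices coincide; use p* = (1.08−0.74)/(1.26−0.74) = 0.6538 for the latter.
At expiry t=2: V(2,0)=13.8628, V(2,1)=5.3972, V(2,2)=0.0000
  t=1,j=0: stock 16.2800 → up 20.5128 (V=5.3972), down 12.0472 (V=13.8628). Price 7.7107; hedge Δ=-1.0000, bond B=23.9907.
  t=1,j=1: stock 27.7200 → up 34.9272 (V=0.0000), down 20.5128 (V=5.3972). Price 1.7299; hedge Δ=-0.3744, bond B=12.1091.
  t=0,j=0: stock 22.0000 → up 27.7200 (V=1.7299), down 16.2800 (V=7.7107). Price 3.5187; hedge Δ=-0.5228, bond B=15.0203.
Self-financing check: at every node Δ·S+B equals the discounted successor values.

(0,0): Delta=-0.5228 Bond=15.0203
(1,0): Delta=-1.0000 Bond=23.9907
(1,1): Delta=-0.3744 Bond=12.1091
V0=3.5187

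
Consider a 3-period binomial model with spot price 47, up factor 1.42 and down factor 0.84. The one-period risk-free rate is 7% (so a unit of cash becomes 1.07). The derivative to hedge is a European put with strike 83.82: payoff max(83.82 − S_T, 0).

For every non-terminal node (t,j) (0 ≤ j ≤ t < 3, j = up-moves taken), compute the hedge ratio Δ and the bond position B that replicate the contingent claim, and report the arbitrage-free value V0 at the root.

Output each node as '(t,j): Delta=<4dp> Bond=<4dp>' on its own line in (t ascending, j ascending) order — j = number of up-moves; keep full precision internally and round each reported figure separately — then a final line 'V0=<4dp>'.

Risk-neutral probability p* = (R−d)/(u−d) = (1.07−0.84)/(1.42−0.84) = 0.3966.
Payoff layer (t=3): V(3,0)=55.9629, V(3,1)=36.7283, V(3,2)=4.2125, V(3,3)=0.0000
  t=2,j=0: stock 33.1632 → up 47.0917 (V=36.7283), down 27.8571 (V=55.9629). Price 45.1732; hedge Δ=-1.0000, bond B=78.3364.
  t=2,j=1: stock 56.0616 → up 79.6075 (V=4.2125), down 47.0917 (V=36.7283). Price 22.2748; hedge Δ=-1.0000, bond B=78.3364.
  t=2,j=2: stock 94.7708 → up 134.5745 (V=0.0000), down 79.6075 (V=4.2125). Price 2.3757; hedge Δ=-0.0766, bond B=9.6387.
  t=1,j=0: stock 39.4800 → up 56.0616 (V=22.2748), down 33.1632 (V=45.1732). Price 33.7316; hedge Δ=-1.0000, bond B=73.2116.
  t=1,j=1: stock 66.7400 → up 94.7708 (V=2.3757), down 56.0616 (V=22.2748). Price 13.4428; hedge Δ=-0.5141, bond B=47.7516.
  t=0,j=0: stock 47.0000 → up 66.7400 (V=13.4428), down 39.4800 (V=33.7316). Price 24.0057; hedge Δ=-0.7443, bond B=58.9864.
Self-financing check: at every node Δ·S+B equals the discounted successor values.

(0,0): Delta=-0.7443 Bond=58.9864
(1,0): Delta=-1.0000 Bond=73.2116
(1,1): Delta=-0.5141 Bond=47.7516
(2,0): Delta=-1.0000 Bond=78.3364
(2,1): Delta=-1.0000 Bond=78.3364
(2,2): Delta=-0.0766 Bond=9.6387
V0=24.0057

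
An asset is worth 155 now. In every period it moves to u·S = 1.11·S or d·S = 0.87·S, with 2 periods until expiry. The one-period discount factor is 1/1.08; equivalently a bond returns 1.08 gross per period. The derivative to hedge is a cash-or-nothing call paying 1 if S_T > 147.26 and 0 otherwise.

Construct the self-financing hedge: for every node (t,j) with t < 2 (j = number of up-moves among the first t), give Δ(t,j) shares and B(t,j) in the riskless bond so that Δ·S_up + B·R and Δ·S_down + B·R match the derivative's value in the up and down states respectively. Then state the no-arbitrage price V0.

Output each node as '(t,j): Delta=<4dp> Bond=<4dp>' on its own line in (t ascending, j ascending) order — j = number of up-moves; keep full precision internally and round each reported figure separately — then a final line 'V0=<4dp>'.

(0,0): Delta=0.0031 Bond=0.3617
(1,0): Delta=0.0309 Bond=-3.3565
(1,1): Delta=0.0000 Bond=0.9259
V0=0.8439

Under the risk-neutral measure, an up-move has probability p* = (R−d)/(u−d) = 0.8750 and values discount at R = 1.08.
At expiry t=2: V(2,0)=0.0000, V(2,1)=1.0000, V(2,2)=1.0000
  t=1,j=0: stock 134.8500 → up 149.6835 (V=1.0000), down 117.3195 (V=0.0000). Price 0.8102; hedge Δ=0.0309, bond B=-3.3565.
  t=1,j=1: stock 172.0500 → up 190.9755 (V=1.0000), down 149.6835 (V=1.0000). Price 0.9259; hedge Δ=0.0000, bond B=0.9259.
  t=0,j=0: stock 155.0000 → up 172.0500 (V=0.9259), down 134.8500 (V=0.8102). Price 0.8439; hedge Δ=0.0031, bond B=0.3617.
Root portfolio cost Δ·155+B reproduces V0=0.8439.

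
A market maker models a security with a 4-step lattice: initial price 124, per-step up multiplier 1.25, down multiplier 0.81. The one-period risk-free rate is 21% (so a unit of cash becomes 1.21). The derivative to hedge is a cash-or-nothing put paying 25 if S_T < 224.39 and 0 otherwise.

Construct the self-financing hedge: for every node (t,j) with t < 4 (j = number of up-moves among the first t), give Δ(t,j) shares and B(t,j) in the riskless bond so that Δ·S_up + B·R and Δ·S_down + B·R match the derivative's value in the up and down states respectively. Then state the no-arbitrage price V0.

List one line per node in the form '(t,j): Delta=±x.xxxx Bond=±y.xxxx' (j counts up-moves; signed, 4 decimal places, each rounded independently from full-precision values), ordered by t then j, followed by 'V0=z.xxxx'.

The replicating-portfolio and risk-neutral prices coincide; use p* = (1.21−0.81)/(1.25−0.81) = 0.9091 for the latter.
Payoff layer (t=4): V(4,0)=25.0000, V(4,1)=25.0000, V(4,2)=25.0000, V(4,3)=25.0000, V(4,4)=0.0000
(3,0): S=65.8987. Δ = (V_up−V_dn)/(S_up−S_dn) = (25.0000−25.0000)/(82.3734−53.3779) = 0.0000. V = [p*·25.0000 + (1−p*)·25.0000]/1.21 = 20.6612. B = V − Δ·S = 20.6612.
(3,1): S=101.6955. Δ = (V_up−V_dn)/(S_up−S_dn) = (25.0000−25.0000)/(127.1194−82.3734) = 0.0000. V = [p*·25.0000 + (1−p*)·25.0000]/1.21 = 20.6612. B = V − Δ·S = 20.6612.
(3,2): S=156.9375. Δ = (V_up−V_dn)/(S_up−S_dn) = (25.0000−25.0000)/(196.1719−127.1194) = 0.0000. V = [p*·25.0000 + (1−p*)·25.0000]/1.21 = 20.6612. B = V − Δ·S = 20.6612.
(3,3): S=242.1875. Δ = (V_up−V_dn)/(S_up−S_dn) = (0.0000−25.0000)/(302.7344−196.1719) = -0.2346. V = [p*·0.0000 + (1−p*)·25.0000]/1.21 = 1.8783. B = V − Δ·S = 58.6965.
(2,0): S=81.3564. Δ = (V_up−V_dn)/(S_up−S_dn) = (20.6612−20.6612)/(101.6955−65.8987) = 0.0000. V = [p*·20.6612 + (1−p*)·20.6612]/1.21 = 17.0753. B = V − Δ·S = 17.0753.
(2,1): S=125.5500. Δ = (V_up−V_dn)/(S_up−S_dn) = (20.6612−20.6612)/(156.9375−101.6955) = 0.0000. V = [p*·20.6612 + (1−p*)·20.6612]/1.21 = 17.0753. B = V − Δ·S = 17.0753.
(2,2): S=193.7500. Δ = (V_up−V_dn)/(S_up−S_dn) = (1.8783−20.6612)/(242.1875−156.9375) = -0.2203. V = [p*·1.8783 + (1−p*)·20.6612]/1.21 = 2.9635. B = V − Δ·S = 45.6518.
(1,0): S=100.4400. Δ = (V_up−V_dn)/(S_up−S_dn) = (17.0753−17.0753)/(125.5500−81.3564) = 0.0000. V = [p*·17.0753 + (1−p*)·17.0753]/1.21 = 14.1118. B = V − Δ·S = 14.1118.
(1,1): S=155.0000. Δ = (V_up−V_dn)/(S_up−S_dn) = (2.9635−17.0753)/(193.7500−125.5500) = -0.2069. V = [p*·2.9635 + (1−p*)·17.0753]/1.21 = 3.5094. B = V − Δ·S = 35.5818.
(0,0): S=124.0000. Δ = (V_up−V_dn)/(S_up−S_dn) = (3.5094−14.1118)/(155.0000−100.4400) = -0.1943. V = [p*·3.5094 + (1−p*)·14.1118]/1.21 = 3.6969. B = V − Δ·S = 27.7934.
The time-0 hedge costs 3.6969, which is the no-arbitrage price.

(0,0): Delta=-0.1943 Bond=27.7934
(1,0): Delta=0.0000 Bond=14.1118
(1,1): Delta=-0.2069 Bond=35.5818
(2,0): Delta=0.0000 Bond=17.0753
(2,1): Delta=0.0000 Bond=17.0753
(2,2): Delta=-0.2203 Bond=45.6518
(3,0): Delta=0.0000 Bond=20.6612
(3,1): Delta=0.0000 Bond=20.6612
(3,2): Delta=0.0000 Bond=20.6612
(3,3): Delta=-0.2346 Bond=58.6965
V0=3.6969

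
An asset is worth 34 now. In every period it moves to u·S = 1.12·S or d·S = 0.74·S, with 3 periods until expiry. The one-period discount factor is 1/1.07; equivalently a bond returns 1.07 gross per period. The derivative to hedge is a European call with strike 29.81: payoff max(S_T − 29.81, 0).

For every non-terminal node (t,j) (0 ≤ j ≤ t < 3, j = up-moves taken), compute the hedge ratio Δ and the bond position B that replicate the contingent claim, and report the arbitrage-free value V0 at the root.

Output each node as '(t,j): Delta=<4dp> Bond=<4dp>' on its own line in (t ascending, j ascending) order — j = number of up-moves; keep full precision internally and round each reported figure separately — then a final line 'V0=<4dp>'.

(0,0): Delta=0.8533 Bond=-18.9875
(1,0): Delta=0.1486 Bond=-2.5860
(1,1): Delta=0.9239 Bond=-23.0031
(2,0): Delta=0.0000 Bond=0.0000
(2,1): Delta=0.1635 Bond=-3.1862
(2,2): Delta=1.0000 Bond=-27.8598
V0=10.0258

Risk-neutral probability p* = (R−d)/(u−d) = (1.07−0.74)/(1.12−0.74) = 0.8684.
Terminal values V(3,·): V(3,0)=0.0000, V(3,1)=0.0000, V(3,2)=1.7507, V(3,3)=17.9576
(2,0): S=18.6184. Δ = (V_up−V_dn)/(S_up−S_dn) = (0.0000−0.0000)/(20.8526−13.7776) = 0.0000. V = [p*·0.0000 + (1−p*)·0.0000]/1.07 = 0.0000. B = V − Δ·S = 0.0000.
(2,1): S=28.1792. Δ = (V_up−V_dn)/(S_up−S_dn) = (1.7507−0.0000)/(31.5607−20.8526) = 0.1635. V = [p*·1.7507 + (1−p*)·0.0000]/1.07 = 1.4209. B = V − Δ·S = -3.1862.
(2,2): S=42.6496. Δ = (V_up−V_dn)/(S_up−S_dn) = (17.9576−1.7507)/(47.7676−31.5607) = 1.0000. V = [p*·17.9576 + (1−p*)·1.7507]/1.07 = 14.7898. B = V − Δ·S = -27.8598.
(1,0): S=25.1600. Δ = (V_up−V_dn)/(S_up−S_dn) = (1.4209−0.0000)/(28.1792−18.6184) = 0.1486. V = [p*·1.4209 + (1−p*)·0.0000]/1.07 = 1.1532. B = V − Δ·S = -2.5860.
(1,1): S=38.0800. Δ = (V_up−V_dn)/(S_up−S_dn) = (14.7898−1.4209)/(42.6496−28.1792) = 0.9239. V = [p*·14.7898 + (1−p*)·1.4209]/1.07 = 12.1782. B = V − Δ·S = -23.0031.
(0,0): S=34.0000. Δ = (V_up−V_dn)/(S_up−S_dn) = (12.1782−1.1532)/(38.0800−25.1600) = 0.8533. V = [p*·12.1782 + (1−p*)·1.1532]/1.07 = 10.0258. B = V − Δ·S = -18.9875.
Check: Δ(0,0)·S0 + B(0,0) = 10.0258 = V0.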